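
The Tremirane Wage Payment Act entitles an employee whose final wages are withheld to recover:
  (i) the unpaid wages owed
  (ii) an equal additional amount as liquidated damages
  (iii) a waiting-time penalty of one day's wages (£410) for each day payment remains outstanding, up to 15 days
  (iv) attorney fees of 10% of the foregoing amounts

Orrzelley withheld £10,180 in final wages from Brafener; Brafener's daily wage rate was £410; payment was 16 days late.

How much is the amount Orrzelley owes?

£29,161

Liquidated damages (equal amount): £10,180
Penalty days: min(16, 15) = 15
Waiting-time penalty: 15 × £410 = £6,150
Subtotal: £10,180 + £10,180 + £6,150 = £26,510
Attorney fees: 10% of £26,510 = £2,651
Total award: £26,510 + £2,651 = £29,161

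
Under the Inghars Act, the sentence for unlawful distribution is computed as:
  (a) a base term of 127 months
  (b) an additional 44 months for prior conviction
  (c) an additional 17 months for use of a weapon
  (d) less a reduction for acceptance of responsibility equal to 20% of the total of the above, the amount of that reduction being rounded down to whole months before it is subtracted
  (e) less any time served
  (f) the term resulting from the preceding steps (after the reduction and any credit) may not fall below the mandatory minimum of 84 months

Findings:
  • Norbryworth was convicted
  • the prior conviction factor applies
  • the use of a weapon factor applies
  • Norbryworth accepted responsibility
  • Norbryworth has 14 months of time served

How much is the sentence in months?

Prior conviction enhancement: +44 months
Use of a weapon enhancement: +17 months
Adjusted term: 127 months + 44 months + 17 months = 188 months
Acceptance of responsibility reduction: 20% of 188 months = 37 months (rounded down)
After reduction: 188 − 37 = 151 months
Less time served: 151 months − 14 months = 137 months
Minimum 84 months: 137 months meets the minimum, no increase.

137 months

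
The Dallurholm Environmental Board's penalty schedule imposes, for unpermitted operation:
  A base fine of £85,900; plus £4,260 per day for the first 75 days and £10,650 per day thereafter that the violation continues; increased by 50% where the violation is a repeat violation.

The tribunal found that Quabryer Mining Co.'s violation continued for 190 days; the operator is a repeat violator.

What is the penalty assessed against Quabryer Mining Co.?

First 75 days: 75 × £4,260 = £319,500
Remaining days: (190 − 75) × £10,650 = £1,224,750
Per-day component: £319,500 + £1,224,750 = £1,544,250
Base plus per-day: £85,900 + £1,544,250 = £1,630,150
Enhancement: 50% of £1,630,150 = £815,075
Enhanced fine: £1,630,150 + £815,075 = £2,445,225

£2,445,225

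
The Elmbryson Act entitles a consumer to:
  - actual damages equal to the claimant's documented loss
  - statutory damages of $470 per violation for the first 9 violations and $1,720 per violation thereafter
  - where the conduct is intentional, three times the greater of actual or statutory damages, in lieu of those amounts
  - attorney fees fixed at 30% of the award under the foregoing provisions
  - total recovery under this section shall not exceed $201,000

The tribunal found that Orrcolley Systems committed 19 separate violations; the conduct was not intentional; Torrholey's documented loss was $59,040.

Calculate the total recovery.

Total recovery: $104,611

First 9 violations: 9 × $470 = $4,230
Remaining violations: (19 − 9) × $1,720 = $17,200
Statutory damages: $4,230 + $17,200 = $21,430
Conduct not intentional: the in-lieu enhancement does not apply.
Actual plus statutory damages: $59,040 + $21,430 = $80,470
Attorney fees: 30% of $80,470 = $24,141
Total before cap: $80,470 + $24,141 = $104,611
Cap at $201,000: $104,611 is within the cap, no reduction.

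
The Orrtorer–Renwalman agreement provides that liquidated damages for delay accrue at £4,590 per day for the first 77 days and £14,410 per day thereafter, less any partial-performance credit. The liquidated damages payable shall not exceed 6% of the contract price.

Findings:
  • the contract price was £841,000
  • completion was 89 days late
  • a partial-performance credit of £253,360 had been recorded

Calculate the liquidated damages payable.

First 77 days: 77 × £4,590 = £353,430
Remaining days: (89 − 77) × £14,410 = £172,920
Accrued per-day damages: £353,430 + £172,920 = £526,350
Less partial-performance credit: £526,350 − £253,360 = £272,990
Cap: 6% of £841,000 = £50,460
Cap at £50,460: £272,990 exceeds the cap → £50,460

£50,460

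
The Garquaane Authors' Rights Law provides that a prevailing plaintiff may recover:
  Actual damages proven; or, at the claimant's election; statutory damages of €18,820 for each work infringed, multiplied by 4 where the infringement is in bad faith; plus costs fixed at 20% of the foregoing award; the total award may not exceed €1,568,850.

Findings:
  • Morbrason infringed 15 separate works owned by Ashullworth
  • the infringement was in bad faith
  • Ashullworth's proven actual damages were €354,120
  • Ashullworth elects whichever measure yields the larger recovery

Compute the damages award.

Statutory damages: 15 × €18,820 = €282,300
Multiplied by 4: 4 × €282,300 = €1,129,200
Greater of actual damages (€354,120) or enhanced statutory damages (€1,129,200): €1,129,200
Costs: 20% of €1,129,200 = €225,840
Award plus costs: €1,129,200 + €225,840 = €1,355,040
Cap at €1,568,850: €1,355,040 is within the cap, no reduction.

€1,355,040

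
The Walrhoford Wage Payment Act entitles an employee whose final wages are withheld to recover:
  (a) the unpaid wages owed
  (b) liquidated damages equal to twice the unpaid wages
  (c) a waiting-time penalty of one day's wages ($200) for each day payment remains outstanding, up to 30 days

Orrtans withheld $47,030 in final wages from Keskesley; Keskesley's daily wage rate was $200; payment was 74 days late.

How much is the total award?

Doubled: 2 × $47,030 = $94,060
Penalty days: min(74, 30) = 30
Waiting-time penalty: 30 × $200 = $6,000
Total award: $47,030 + $94,060 + $6,000 = $147,090

$147,090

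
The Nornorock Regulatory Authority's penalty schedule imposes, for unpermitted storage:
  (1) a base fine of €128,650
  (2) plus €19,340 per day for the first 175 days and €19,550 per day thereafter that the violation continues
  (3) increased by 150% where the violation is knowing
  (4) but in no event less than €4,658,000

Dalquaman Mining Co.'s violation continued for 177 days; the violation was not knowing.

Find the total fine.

First 175 days: 175 × €19,340 = €3,384,500
Remaining days: (177 − 175) × €19,550 = €39,100
Per-day component: €3,384,500 + €39,100 = €3,423,600
Base plus per-day: €128,650 + €3,423,600 = €3,552,250
The violation was not knowing: no 150% increase.
Minimum €4,658,000: €3,552,250 is below the minimum → €4,658,000

€4,658,000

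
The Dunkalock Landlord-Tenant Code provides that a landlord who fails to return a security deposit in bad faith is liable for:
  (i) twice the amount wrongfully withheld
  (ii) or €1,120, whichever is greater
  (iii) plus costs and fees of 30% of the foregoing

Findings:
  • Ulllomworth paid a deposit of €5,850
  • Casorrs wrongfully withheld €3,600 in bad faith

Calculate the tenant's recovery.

Doubled: 2 × €3,600 = €7,200
Minimum €1,120: €7,200 meets the minimum, no increase.
Costs and fees: 30% of €7,200 = €2,160
Total recovery: €7,200 + €2,160 = €9,360

€9,360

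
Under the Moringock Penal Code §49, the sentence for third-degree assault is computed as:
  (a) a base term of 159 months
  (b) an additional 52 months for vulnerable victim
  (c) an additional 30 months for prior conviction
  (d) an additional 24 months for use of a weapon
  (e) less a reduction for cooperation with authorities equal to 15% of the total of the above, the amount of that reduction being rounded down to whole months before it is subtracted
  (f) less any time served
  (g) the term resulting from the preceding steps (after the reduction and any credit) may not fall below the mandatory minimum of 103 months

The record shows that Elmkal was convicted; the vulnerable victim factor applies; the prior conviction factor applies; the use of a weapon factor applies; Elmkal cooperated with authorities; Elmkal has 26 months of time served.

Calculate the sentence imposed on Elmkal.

Vulnerable victim enhancement: +52 months
Prior conviction enhancement: +30 months
Use of a weapon enhancement: +24 months
Adjusted term: 159 months + 52 months + 30 months + 24 months = 265 months
Cooperation with authorities reduction: 15% of 265 months = 39 months (rounded down)
After reduction: 265 − 39 = 226 months
Less time served: 226 months − 26 months = 200 months
Minimum 103 months: 200 months meets the minimum, no increase.

Sentence: 200 months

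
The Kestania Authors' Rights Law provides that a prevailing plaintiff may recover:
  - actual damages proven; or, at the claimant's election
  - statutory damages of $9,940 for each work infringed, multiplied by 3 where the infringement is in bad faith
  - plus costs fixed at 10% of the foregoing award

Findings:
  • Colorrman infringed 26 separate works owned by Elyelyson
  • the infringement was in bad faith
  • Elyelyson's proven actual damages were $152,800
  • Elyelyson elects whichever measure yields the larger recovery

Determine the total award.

Statutory damages: 26 × $9,940 = $258,440
Trebled: 3 × $258,440 = $775,320
Greater of actual damages ($152,800) or enhanced statutory damages ($775,320): $775,320
Costs: 10% of $775,320 = $77,532
Award plus costs: $775,320 + $77,532 = $852,852

$852,852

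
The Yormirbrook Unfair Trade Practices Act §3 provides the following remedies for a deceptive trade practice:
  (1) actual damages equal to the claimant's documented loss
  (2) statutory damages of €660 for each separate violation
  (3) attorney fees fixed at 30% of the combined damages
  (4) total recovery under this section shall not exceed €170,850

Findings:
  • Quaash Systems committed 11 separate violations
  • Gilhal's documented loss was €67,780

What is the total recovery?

€97,552

Statutory damages: 11 × €660 = €7,260
Combined damages: €67,780 + €7,260 = €75,040
Attorney fees: 30% of €75,040 = €22,512
Total before cap: €75,040 + €22,512 = €97,552
Cap at €170,850: €97,552 is within the cap, no reduction.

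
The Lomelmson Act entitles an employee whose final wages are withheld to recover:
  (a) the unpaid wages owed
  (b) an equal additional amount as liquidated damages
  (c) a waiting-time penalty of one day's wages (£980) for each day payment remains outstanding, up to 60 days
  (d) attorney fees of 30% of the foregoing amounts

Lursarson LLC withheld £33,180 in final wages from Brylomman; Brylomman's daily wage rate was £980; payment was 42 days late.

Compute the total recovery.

Total award: £139,776

Liquidated damages (equal amount): £33,180
Penalty days: min(42, 60) = 42
Waiting-time penalty: 42 × £980 = £41,160
Subtotal: £33,180 + £33,180 + £41,160 = £107,520
Attorney fees: 30% of £107,520 = £32,256
Total award: £107,520 + £32,256 = £139,776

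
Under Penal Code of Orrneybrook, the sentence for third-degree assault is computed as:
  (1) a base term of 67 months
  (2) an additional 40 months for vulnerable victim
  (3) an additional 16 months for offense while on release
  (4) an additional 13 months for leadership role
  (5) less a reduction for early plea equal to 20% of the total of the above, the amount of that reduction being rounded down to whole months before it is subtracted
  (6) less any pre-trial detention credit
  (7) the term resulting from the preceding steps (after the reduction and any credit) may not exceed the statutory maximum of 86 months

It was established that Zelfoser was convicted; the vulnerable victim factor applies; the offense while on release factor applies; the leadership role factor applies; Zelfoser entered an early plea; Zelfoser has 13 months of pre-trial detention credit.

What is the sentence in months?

Vulnerable victim enhancement: +40 months
Offense while on release enhancement: +16 months
Leadership role enhancement: +13 months
Adjusted term: 67 months + 40 months + 16 months + 13 months = 136 months
Early plea reduction: 20% of 136 months = 27 months (rounded down)
After reduction: 136 − 27 = 109 months
Less pre-trial detention credit: 109 months − 13 months = 96 months
Cap at 86 months: 96 months exceeds the cap → 86 months

86 months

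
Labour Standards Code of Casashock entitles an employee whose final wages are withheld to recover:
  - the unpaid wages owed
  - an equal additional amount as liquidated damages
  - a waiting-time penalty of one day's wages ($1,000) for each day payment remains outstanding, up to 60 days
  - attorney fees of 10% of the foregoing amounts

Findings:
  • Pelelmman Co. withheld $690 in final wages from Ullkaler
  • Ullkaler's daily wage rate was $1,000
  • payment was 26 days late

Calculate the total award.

$30,118

Liquidated damages (equal amount): $690
Penalty days: min(26, 60) = 26
Waiting-time penalty: 26 × $1,000 = $26,000
Subtotal: $690 + $690 + $26,000 = $27,380
Attorney fees: 10% of $27,380 = $2,738
Total award: $27,380 + $2,738 = $30,118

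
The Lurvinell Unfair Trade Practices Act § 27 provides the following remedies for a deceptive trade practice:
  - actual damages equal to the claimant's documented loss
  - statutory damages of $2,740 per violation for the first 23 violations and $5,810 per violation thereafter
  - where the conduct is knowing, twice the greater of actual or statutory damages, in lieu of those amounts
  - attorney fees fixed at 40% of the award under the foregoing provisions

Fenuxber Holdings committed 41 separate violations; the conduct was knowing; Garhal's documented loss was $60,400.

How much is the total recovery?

$469,280

First 23 violations: 23 × $2,740 = $63,020
Remaining violations: (41 − 23) × $5,810 = $104,580
Statutory damages: $63,020 + $104,580 = $167,600
Greater of actual damages ($60,400) or statutory damages ($167,600): $167,600
Doubled: 2 × $167,600 = $335,200
Attorney fees: 40% of $335,200 = $134,080
Total recovery: $335,200 + $134,080 = $469,280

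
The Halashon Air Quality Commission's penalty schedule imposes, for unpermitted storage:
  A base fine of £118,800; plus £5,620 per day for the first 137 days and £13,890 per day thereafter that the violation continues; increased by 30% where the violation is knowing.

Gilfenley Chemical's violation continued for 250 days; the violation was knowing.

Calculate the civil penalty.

First 137 days: 137 × £5,620 = £769,940
Remaining days: (250 − 137) × £13,890 = £1,569,570
Per-day component: £769,940 + £1,569,570 = £2,339,510
Base plus per-day: £118,800 + £2,339,510 = £2,458,310
Enhancement: 30% of £2,458,310 = £737,493
Enhanced fine: £2,458,310 + £737,493 = £3,195,803

Civil penalty: £3,195,803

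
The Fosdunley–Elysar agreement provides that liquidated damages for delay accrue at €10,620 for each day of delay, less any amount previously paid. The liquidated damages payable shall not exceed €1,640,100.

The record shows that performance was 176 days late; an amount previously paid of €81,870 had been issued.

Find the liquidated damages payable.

€1,640,100

Per-day damages: 176 × €10,620 = €1,869,120
Less amount previously paid: €1,869,120 − €81,870 = €1,787,250
Cap at €1,640,100: €1,787,250 exceeds the cap → €1,640,100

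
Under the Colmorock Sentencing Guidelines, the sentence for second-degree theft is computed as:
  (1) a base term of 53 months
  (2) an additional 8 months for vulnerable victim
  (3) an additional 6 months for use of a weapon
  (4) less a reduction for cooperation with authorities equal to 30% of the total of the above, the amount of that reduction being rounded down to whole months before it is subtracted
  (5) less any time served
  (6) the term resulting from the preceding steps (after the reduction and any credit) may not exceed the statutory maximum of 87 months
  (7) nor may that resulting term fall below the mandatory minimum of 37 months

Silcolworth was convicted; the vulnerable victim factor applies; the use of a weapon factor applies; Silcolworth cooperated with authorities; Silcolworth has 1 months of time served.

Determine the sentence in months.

Vulnerable victim enhancement: +8 months
Use of a weapon enhancement: +6 months
Adjusted term: 53 months + 8 months + 6 months = 67 months
Cooperation with authorities reduction: 30% of 67 months = 20 months (rounded down)
After reduction: 67 − 20 = 47 months
Less time served: 47 months − 1 months = 46 months
Cap at 87 months: 46 months is within the cap, no reduction.
Minimum 37 months: 46 months meets the minimum, no increase.

Sentence: 46 months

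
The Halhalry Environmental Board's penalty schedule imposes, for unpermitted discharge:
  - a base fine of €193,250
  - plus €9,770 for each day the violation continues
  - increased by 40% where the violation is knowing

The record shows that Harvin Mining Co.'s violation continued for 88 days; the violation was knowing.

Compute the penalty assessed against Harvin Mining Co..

Per-day component: 88 × €9,770 = €859,760
Base plus per-day: €193,250 + €859,760 = €1,053,010
Enhancement: 40% of €1,053,010 = €421,204
Enhanced fine: €1,053,010 + €421,204 = €1,474,214

€1,474,214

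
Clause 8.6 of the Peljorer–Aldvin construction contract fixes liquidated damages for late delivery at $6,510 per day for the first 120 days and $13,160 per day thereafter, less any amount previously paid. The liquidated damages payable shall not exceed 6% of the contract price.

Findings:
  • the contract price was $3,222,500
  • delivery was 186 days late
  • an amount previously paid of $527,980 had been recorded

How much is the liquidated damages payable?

First 120 days: 120 × $6,510 = $781,200
Remaining days: (186 − 120) × $13,160 = $868,560
Accrued per-day damages: $781,200 + $868,560 = $1,649,760
Less amount previously paid: $1,649,760 − $527,980 = $1,121,780
Cap: 6% of $3,222,500 = $193,350
Cap at $193,350: $1,121,780 exceeds the cap → $193,350

$193,350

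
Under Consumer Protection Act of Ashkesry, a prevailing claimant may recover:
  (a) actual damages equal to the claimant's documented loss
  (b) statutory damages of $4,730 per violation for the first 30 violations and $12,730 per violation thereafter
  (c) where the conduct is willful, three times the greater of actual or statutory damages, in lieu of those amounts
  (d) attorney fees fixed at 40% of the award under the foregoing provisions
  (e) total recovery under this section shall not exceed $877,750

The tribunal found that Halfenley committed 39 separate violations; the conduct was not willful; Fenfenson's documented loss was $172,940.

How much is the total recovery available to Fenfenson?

$601,174

First 30 violations: 30 × $4,730 = $141,900
Remaining violations: (39 − 30) × $12,730 = $114,570
Statutory damages: $141,900 + $114,570 = $256,470
Conduct not willful: the in-lieu enhancement does not apply.
Actual plus statutory damages: $172,940 + $256,470 = $429,410
Attorney fees: 40% of $429,410 = $171,764
Total before cap: $429,410 + $171,764 = $601,174
Cap at $877,750: $601,174 is within the cap, no reduction.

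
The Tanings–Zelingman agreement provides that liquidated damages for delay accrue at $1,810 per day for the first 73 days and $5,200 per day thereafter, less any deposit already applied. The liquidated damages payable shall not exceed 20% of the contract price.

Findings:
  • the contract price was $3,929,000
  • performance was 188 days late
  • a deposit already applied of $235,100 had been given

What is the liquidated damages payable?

$495,030

First 73 days: 73 × $1,810 = $132,130
Remaining days: (188 − 73) × $5,200 = $598,000
Accrued per-day damages: $132,130 + $598,000 = $730,130
Less deposit already applied: $730,130 − $235,100 = $495,030
Cap: 20% of $3,929,000 = $785,800
Cap at $785,800: $495,030 is within the cap, no reduction.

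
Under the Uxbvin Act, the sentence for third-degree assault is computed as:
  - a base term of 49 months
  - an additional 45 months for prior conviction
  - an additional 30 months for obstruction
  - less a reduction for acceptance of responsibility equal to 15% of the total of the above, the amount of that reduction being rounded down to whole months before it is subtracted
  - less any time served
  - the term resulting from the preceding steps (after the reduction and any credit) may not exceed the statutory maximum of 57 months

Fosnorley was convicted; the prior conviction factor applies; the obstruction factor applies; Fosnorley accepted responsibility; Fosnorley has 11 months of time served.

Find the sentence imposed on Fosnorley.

57 months

Prior conviction enhancement: +45 months
Obstruction enhancement: +30 months
Adjusted term: 49 months + 45 months + 30 months = 124 months
Acceptance of responsibility reduction: 15% of 124 months = 18 months (rounded down)
After reduction: 124 − 18 = 106 months
Less time served: 106 months − 11 months = 95 months
Cap at 57 months: 95 months exceeds the cap → 57 months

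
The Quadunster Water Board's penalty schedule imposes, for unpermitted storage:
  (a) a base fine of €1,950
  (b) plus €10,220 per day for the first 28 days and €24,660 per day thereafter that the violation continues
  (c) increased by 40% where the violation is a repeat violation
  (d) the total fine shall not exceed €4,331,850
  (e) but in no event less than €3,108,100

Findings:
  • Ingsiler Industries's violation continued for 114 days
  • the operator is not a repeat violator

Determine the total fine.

First 28 days: 28 × €10,220 = €286,160
Remaining days: (114 − 28) × €24,660 = €2,120,760
Per-day component: €286,160 + €2,120,760 = €2,406,920
Base plus per-day: €1,950 + €2,406,920 = €2,408,870
The operator is not a repeat violator: no 40% increase.
Cap at €4,331,850: €2,408,870 is within the cap, no reduction.
Minimum €3,108,100: €2,408,870 is below the minimum → €3,108,100

€3,108,100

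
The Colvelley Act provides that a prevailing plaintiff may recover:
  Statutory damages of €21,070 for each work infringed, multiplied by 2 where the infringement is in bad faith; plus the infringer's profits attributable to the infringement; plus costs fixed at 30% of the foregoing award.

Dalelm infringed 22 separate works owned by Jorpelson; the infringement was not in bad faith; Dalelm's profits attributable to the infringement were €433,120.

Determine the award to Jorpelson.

Statutory damages: 22 × €21,070 = €463,540
Infringement not in bad faith: no ×2 enhancement.
Combined award: €463,540 + €433,120 = €896,660
Costs: 30% of €896,660 = €268,998
Award plus costs: €896,660 + €268,998 = €1,165,658

€1,165,658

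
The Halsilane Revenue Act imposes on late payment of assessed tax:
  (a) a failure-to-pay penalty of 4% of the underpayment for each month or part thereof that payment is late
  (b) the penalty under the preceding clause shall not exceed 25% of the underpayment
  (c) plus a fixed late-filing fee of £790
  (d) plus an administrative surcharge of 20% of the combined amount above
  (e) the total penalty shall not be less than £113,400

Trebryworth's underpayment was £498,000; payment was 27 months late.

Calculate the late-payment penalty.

Accrued rate: 4% × 27 = 108%, capped at 25% → 25%
Failure-to-pay penalty: 25% of £498,000 = £124,500
Penalty before surcharge: £124,500 + £790 = £125,290
Administrative surcharge: 20% of £125,290 = £25,058
Total penalty: £125,290 + £25,058 = £150,348
Minimum £113,400: £150,348 meets the minimum, no increase.

£150,348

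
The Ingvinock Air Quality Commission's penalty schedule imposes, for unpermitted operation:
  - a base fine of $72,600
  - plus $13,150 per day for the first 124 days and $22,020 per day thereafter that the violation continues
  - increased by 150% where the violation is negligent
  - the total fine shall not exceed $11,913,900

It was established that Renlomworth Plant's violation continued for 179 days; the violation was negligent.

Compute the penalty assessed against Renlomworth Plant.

First 124 days: 124 × $13,150 = $1,630,600
Remaining days: (179 − 124) × $22,020 = $1,211,100
Per-day component: $1,630,600 + $1,211,100 = $2,841,700
Base plus per-day: $72,600 + $2,841,700 = $2,914,300
Enhancement: 150% of $2,914,300 = $4,371,450
Enhanced fine: $2,914,300 + $4,371,450 = $7,285,750
Cap at $11,913,900: $7,285,750 is within the cap, no reduction.

$7,285,750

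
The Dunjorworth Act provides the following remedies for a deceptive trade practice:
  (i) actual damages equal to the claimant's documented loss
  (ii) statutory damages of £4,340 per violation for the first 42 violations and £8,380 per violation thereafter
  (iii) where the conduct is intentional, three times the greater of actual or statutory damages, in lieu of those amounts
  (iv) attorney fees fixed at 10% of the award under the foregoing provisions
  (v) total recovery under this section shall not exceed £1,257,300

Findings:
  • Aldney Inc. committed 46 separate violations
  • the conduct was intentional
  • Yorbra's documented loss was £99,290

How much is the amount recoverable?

First 42 violations: 42 × £4,340 = £182,280
Remaining violations: (46 − 42) × £8,380 = £33,520
Statutory damages: £182,280 + £33,520 = £215,800
Greater of actual damages (£99,290) or statutory damages (£215,800): £215,800
Trebled: 3 × £215,800 = £647,400
Attorney fees: 10% of £647,400 = £64,740
Total before cap: £647,400 + £64,740 = £712,140
Cap at £1,257,300: £712,140 is within the cap, no reduction.

Total recovery: £712,140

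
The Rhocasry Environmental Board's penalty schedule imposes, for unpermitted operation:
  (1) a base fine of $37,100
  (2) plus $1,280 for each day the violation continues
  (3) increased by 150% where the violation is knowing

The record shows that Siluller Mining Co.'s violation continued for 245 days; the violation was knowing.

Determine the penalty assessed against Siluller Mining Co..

$876,750

Per-day component: 245 × $1,280 = $313,600
Base plus per-day: $37,100 + $313,600 = $350,700
Enhancement: 150% of $350,700 = $526,050
Enhanced fine: $350,700 + $526,050 = $876,750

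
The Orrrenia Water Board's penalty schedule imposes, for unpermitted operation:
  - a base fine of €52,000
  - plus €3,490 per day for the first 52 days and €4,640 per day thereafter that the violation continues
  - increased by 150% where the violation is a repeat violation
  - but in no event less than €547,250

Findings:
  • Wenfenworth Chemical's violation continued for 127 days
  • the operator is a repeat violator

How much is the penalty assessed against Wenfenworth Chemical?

First 52 days: 52 × €3,490 = €181,480
Remaining days: (127 − 52) × €4,640 = €348,000
Per-day component: €181,480 + €348,000 = €529,480
Base plus per-day: €52,000 + €529,480 = €581,480
Enhancement: 150% of €581,480 = €872,220
Enhanced fine: €581,480 + €872,220 = €1,453,700
Minimum €547,250: €1,453,700 meets the minimum, no increase.

€1,453,700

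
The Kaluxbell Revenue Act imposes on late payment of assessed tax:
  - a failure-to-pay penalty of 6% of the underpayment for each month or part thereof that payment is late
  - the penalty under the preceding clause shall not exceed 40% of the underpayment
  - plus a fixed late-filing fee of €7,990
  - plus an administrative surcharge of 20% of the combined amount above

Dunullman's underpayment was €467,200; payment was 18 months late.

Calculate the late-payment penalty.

€233,844

Accrued rate: 6% × 18 = 108%, capped at 40% → 40%
Failure-to-pay penalty: 40% of €467,200 = €186,880
Penalty before surcharge: €186,880 + €7,990 = €194,870
Administrative surcharge: 20% of €194,870 = €38,974
Total penalty: €194,870 + €38,974 = €233,844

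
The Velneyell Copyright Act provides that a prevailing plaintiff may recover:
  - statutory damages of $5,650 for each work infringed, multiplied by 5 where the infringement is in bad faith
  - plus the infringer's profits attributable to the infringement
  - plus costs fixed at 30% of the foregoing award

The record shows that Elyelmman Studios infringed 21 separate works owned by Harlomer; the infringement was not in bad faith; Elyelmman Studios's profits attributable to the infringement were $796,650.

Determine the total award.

$1,189,890

Statutory damages: 21 × $5,650 = $118,650
Infringement not in bad faith: no ×5 enhancement.
Combined award: $118,650 + $796,650 = $915,300
Costs: 30% of $915,300 = $274,590
Award plus costs: $915,300 + $274,590 = $1,189,890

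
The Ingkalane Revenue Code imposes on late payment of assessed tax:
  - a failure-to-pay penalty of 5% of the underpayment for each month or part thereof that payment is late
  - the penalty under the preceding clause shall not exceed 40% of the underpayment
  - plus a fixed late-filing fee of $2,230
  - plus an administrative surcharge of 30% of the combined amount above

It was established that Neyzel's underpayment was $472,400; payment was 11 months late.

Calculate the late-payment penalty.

Accrued rate: 5% × 11 = 55%, capped at 40% → 40%
Failure-to-pay penalty: 40% of $472,400 = $188,960
Penalty before surcharge: $188,960 + $2,230 = $191,190
Administrative surcharge: 30% of $191,190 = $57,357
Total penalty: $191,190 + $57,357 = $248,547

Penalty: $248,547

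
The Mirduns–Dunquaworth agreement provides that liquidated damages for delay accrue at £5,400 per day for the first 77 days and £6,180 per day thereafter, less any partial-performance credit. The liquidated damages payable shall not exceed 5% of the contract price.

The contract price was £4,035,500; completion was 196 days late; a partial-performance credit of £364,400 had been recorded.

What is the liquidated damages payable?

First 77 days: 77 × £5,400 = £415,800
Remaining days: (196 − 77) × £6,180 = £735,420
Accrued per-day damages: £415,800 + £735,420 = £1,151,220
Less partial-performance credit: £1,151,220 − £364,400 = £786,820
Cap: 5% of £4,035,500 = £201,775
Cap at £201,775: £786,820 exceeds the cap → £201,775

£201,775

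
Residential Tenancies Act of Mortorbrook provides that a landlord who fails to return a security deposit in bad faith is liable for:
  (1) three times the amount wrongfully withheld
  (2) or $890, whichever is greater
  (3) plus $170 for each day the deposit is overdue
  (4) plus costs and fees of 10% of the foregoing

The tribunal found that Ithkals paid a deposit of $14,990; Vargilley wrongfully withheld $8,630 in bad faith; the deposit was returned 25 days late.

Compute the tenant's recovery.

$33,154

Trebled: 3 × $8,630 = $25,890
Minimum $890: $25,890 meets the minimum, no increase.
Late-return penalty: 25 × $170 = $4,250
Damages plus late penalty: $25,890 + $4,250 = $30,140
Costs and fees: 10% of $30,140 = $3,014
Total recovery: $30,140 + $3,014 = $33,154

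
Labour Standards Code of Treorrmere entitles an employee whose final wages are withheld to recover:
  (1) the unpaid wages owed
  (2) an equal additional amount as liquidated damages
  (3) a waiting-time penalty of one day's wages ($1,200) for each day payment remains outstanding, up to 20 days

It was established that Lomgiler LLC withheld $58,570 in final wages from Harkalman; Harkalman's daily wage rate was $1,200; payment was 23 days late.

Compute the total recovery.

$141,140

Liquidated damages (equal amount): $58,570
Penalty days: min(23, 20) = 20
Waiting-time penalty: 20 × $1,200 = $24,000
Total award: $58,570 + $58,570 + $24,000 = $141,140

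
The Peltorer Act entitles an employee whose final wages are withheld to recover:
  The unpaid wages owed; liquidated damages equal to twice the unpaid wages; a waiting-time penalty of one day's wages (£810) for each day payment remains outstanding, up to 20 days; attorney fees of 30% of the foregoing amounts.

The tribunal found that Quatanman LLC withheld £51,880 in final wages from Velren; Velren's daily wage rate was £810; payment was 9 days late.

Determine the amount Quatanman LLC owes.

£211,809

Doubled: 2 × £51,880 = £103,760
Penalty days: min(9, 20) = 9
Waiting-time penalty: 9 × £810 = £7,290
Subtotal: £51,880 + £103,760 + £7,290 = £162,930
Attorney fees: 30% of £162,930 = £48,879
Total award: £162,930 + £48,879 = £211,809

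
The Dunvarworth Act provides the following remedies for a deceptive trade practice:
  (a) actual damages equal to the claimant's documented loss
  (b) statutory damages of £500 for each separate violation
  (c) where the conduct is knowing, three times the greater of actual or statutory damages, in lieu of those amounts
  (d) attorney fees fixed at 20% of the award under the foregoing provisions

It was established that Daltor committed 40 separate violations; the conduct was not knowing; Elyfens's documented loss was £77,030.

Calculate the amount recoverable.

Statutory damages: 40 × £500 = £20,000
Conduct not knowing: the in-lieu enhancement does not apply.
Actual plus statutory damages: £77,030 + £20,000 = £97,030
Attorney fees: 20% of £97,030 = £19,406
Total recovery: £97,030 + £19,406 = £116,436

£116,436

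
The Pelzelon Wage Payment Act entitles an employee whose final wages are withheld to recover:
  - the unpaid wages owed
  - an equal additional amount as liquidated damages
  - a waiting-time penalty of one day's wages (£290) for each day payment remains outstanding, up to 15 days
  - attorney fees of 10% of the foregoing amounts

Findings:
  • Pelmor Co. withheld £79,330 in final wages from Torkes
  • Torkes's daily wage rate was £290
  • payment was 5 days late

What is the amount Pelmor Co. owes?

£176,121

Liquidated damages (equal amount): £79,330
Penalty days: min(5, 15) = 5
Waiting-time penalty: 5 × £290 = £1,450
Subtotal: £79,330 + £79,330 + £1,450 = £160,110
Attorney fees: 10% of £160,110 = £16,011
Total award: £160,110 + £16,011 = £176,121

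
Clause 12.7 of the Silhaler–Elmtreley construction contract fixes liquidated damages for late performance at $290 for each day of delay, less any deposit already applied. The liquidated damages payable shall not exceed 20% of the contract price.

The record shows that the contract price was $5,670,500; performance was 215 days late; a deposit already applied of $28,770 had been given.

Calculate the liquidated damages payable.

$33,580

Per-day damages: 215 × $290 = $62,350
Less deposit already applied: $62,350 − $28,770 = $33,580
Cap: 20% of $5,670,500 = $1,134,100
Cap at $1,134,100: $33,580 is within the cap, no reduction.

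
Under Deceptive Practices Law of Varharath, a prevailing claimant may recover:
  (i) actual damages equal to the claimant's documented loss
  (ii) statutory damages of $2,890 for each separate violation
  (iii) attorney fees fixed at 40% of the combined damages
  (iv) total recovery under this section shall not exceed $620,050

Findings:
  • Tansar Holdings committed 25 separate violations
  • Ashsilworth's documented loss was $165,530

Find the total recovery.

$332,892

Statutory damages: 25 × $2,890 = $72,250
Combined damages: $165,530 + $72,250 = $237,780
Attorney fees: 40% of $237,780 = $95,112
Total before cap: $237,780 + $95,112 = $332,892
Cap at $620,050: $332,892 is within the cap, no reduction.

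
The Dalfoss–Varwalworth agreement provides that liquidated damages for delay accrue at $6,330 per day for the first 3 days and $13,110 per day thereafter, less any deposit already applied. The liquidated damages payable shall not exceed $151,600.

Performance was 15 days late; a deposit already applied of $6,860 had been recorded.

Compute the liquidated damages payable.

$151,600

First 3 days: 3 × $6,330 = $18,990
Remaining days: (15 − 3) × $13,110 = $157,320
Accrued per-day damages: $18,990 + $157,320 = $176,310
Less deposit already applied: $176,310 − $6,860 = $169,450
Cap at $151,600: $169,450 exceeds the cap → $151,600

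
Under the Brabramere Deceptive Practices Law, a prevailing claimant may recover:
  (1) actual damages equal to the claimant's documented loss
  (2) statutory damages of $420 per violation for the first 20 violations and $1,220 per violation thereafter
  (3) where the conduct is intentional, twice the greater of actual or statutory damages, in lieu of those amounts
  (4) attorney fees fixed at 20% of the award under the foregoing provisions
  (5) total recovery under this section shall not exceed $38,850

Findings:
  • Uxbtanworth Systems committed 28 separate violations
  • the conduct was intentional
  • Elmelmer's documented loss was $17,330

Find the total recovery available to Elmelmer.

$38,850

First 20 violations: 20 × $420 = $8,400
Remaining violations: (28 − 20) × $1,220 = $9,760
Statutory damages: $8,400 + $9,760 = $18,160
Greater of actual damages ($17,330) or statutory damages ($18,160): $18,160
Doubled: 2 × $18,160 = $36,320
Attorney fees: 20% of $36,320 = $7,264
Total before cap: $36,320 + $7,264 = $43,584
Cap at $38,850: $43,584 exceeds the cap → $38,850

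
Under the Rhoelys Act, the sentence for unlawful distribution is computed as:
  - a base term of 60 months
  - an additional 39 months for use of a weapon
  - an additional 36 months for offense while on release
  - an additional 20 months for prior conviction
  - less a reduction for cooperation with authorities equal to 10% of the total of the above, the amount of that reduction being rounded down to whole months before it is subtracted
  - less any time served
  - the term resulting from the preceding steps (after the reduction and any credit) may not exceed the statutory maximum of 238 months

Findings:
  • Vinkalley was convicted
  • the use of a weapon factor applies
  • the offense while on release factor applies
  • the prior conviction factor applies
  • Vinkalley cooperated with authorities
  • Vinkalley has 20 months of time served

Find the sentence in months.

120 months

Use of a weapon enhancement: +39 months
Offense while on release enhancement: +36 months
Prior conviction enhancement: +20 months
Adjusted term: 60 months + 39 months + 36 months + 20 months = 155 months
Cooperation with authorities reduction: 10% of 155 months = 15 months (rounded down)
After reduction: 155 − 15 = 140 months
Less time served: 140 months − 20 months = 120 months
Cap at 238 months: 120 months is within the cap, no reduction.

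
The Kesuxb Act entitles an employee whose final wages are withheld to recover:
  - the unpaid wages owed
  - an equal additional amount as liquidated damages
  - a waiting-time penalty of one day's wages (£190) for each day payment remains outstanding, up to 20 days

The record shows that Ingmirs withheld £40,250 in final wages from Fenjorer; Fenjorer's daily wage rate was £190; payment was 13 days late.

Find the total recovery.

£82,970

Liquidated damages (equal amount): £40,250
Penalty days: min(13, 20) = 13
Waiting-time penalty: 13 × £190 = £2,470
Total award: £40,250 + £40,250 + £2,470 = £82,970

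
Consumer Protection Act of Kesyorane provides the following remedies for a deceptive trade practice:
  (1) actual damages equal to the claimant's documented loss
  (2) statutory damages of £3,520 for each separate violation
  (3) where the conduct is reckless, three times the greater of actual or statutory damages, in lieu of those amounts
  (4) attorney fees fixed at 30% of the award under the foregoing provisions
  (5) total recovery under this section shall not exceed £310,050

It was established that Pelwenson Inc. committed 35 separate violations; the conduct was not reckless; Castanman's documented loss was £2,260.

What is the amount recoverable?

£163,098

Statutory damages: 35 × £3,520 = £123,200
Conduct not reckless: the in-lieu enhancement does not apply.
Actual plus statutory damages: £2,260 + £123,200 = £125,460
Attorney fees: 30% of £125,460 = £37,638
Total before cap: £125,460 + £37,638 = £163,098
Cap at £310,050: £163,098 is within the cap, no reduction.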